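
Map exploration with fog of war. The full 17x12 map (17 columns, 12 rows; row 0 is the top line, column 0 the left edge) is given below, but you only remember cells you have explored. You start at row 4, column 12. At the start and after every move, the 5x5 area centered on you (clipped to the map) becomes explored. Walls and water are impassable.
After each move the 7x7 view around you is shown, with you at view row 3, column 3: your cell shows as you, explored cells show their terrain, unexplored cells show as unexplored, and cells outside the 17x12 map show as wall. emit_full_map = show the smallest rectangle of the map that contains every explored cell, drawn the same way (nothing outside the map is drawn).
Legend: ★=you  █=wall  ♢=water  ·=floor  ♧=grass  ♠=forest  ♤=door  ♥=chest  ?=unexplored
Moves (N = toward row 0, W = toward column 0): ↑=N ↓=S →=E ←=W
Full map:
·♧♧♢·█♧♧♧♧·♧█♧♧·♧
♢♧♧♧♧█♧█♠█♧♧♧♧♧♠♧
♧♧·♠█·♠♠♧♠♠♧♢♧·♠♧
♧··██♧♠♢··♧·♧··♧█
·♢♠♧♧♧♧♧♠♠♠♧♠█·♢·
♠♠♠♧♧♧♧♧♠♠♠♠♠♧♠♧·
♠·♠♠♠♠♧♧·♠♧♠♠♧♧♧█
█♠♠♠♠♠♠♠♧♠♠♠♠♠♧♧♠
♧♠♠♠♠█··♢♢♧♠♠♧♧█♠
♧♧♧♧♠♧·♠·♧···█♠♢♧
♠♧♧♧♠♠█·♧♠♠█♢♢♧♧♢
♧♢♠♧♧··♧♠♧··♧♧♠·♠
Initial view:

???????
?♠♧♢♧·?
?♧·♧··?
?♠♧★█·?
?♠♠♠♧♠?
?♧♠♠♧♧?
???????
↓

?♠♧♢♧·?
?♧·♧··?
?♠♧♠█·?
?♠♠★♧♠?
?♧♠♠♧♧?
?♠♠♠♠♧?
???????

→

♠♧♢♧·??
♧·♧··♧?
♠♧♠█·♢?
♠♠♠★♠♧?
♧♠♠♧♧♧?
♠♠♠♠♧♧?
???????

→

♧♢♧·??█
·♧··♧██
♧♠█·♢·█
♠♠♧★♧·█
♠♠♧♧♧██
♠♠♠♧♧♠█
??????█

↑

??????█
♧♢♧·♠♧█
·♧··♧██
♧♠█★♢·█
♠♠♧♠♧·█
♠♠♧♧♧██
♠♠♠♧♧♠█

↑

??????█
?♧♧♧♠♧█
♧♢♧·♠♧█
·♧·★♧██
♧♠█·♢·█
♠♠♧♠♧·█
♠♠♧♧♧██

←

???????
?♧♧♧♧♠♧
♠♧♢♧·♠♧
♧·♧★·♧█
♠♧♠█·♢·
♠♠♠♧♠♧·
♧♠♠♧♧♧█

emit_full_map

?♧♧♧♧♠♧
♠♧♢♧·♠♧
♧·♧★·♧█
♠♧♠█·♢·
♠♠♠♧♠♧·
♧♠♠♧♧♧█
♠♠♠♠♧♧♠

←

???????
?♧♧♧♧♧♠
?♠♧♢♧·♠
?♧·★··♧
?♠♧♠█·♢
?♠♠♠♧♠♧
?♧♠♠♧♧♧

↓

?♧♧♧♧♧♠
?♠♧♢♧·♠
?♧·♧··♧
?♠♧★█·♢
?♠♠♠♧♠♧
?♧♠♠♧♧♧
?♠♠♠♠♧♧

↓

?♠♧♢♧·♠
?♧·♧··♧
?♠♧♠█·♢
?♠♠★♧♠♧
?♧♠♠♧♧♧
?♠♠♠♠♧♧
???????

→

♠♧♢♧·♠♧
♧·♧··♧█
♠♧♠█·♢·
♠♠♠★♠♧·
♧♠♠♧♧♧█
♠♠♠♠♧♧♠
???????

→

♧♢♧·♠♧█
·♧··♧██
♧♠█·♢·█
♠♠♧★♧·█
♠♠♧♧♧██
♠♠♠♧♧♠█
??????█

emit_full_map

♧♧♧♧♧♠♧
♠♧♢♧·♠♧
♧·♧··♧█
♠♧♠█·♢·
♠♠♠♧★♧·
♧♠♠♧♧♧█
♠♠♠♠♧♧♠

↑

♧♧♧♧♠♧█
♧♢♧·♠♧█
·♧··♧██
♧♠█★♢·█
♠♠♧♠♧·█
♠♠♧♧♧██
♠♠♠♧♧♠█

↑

??????█
♧♧♧♧♠♧█
♧♢♧·♠♧█
·♧·★♧██
♧♠█·♢·█
♠♠♧♠♧·█
♠♠♧♧♧██

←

???????
♧♧♧♧♧♠♧
♠♧♢♧·♠♧
♧·♧★·♧█
♠♧♠█·♢·
♠♠♠♧♠♧·
♧♠♠♧♧♧█

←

???????
?♧♧♧♧♧♠
?♠♧♢♧·♠
?♧·★··♧
?♠♧♠█·♢
?♠♠♠♧♠♧
?♧♠♠♧♧♧

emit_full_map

♧♧♧♧♧♠♧
♠♧♢♧·♠♧
♧·★··♧█
♠♧♠█·♢·
♠♠♠♧♠♧·
♧♠♠♧♧♧█
♠♠♠♠♧♧♠


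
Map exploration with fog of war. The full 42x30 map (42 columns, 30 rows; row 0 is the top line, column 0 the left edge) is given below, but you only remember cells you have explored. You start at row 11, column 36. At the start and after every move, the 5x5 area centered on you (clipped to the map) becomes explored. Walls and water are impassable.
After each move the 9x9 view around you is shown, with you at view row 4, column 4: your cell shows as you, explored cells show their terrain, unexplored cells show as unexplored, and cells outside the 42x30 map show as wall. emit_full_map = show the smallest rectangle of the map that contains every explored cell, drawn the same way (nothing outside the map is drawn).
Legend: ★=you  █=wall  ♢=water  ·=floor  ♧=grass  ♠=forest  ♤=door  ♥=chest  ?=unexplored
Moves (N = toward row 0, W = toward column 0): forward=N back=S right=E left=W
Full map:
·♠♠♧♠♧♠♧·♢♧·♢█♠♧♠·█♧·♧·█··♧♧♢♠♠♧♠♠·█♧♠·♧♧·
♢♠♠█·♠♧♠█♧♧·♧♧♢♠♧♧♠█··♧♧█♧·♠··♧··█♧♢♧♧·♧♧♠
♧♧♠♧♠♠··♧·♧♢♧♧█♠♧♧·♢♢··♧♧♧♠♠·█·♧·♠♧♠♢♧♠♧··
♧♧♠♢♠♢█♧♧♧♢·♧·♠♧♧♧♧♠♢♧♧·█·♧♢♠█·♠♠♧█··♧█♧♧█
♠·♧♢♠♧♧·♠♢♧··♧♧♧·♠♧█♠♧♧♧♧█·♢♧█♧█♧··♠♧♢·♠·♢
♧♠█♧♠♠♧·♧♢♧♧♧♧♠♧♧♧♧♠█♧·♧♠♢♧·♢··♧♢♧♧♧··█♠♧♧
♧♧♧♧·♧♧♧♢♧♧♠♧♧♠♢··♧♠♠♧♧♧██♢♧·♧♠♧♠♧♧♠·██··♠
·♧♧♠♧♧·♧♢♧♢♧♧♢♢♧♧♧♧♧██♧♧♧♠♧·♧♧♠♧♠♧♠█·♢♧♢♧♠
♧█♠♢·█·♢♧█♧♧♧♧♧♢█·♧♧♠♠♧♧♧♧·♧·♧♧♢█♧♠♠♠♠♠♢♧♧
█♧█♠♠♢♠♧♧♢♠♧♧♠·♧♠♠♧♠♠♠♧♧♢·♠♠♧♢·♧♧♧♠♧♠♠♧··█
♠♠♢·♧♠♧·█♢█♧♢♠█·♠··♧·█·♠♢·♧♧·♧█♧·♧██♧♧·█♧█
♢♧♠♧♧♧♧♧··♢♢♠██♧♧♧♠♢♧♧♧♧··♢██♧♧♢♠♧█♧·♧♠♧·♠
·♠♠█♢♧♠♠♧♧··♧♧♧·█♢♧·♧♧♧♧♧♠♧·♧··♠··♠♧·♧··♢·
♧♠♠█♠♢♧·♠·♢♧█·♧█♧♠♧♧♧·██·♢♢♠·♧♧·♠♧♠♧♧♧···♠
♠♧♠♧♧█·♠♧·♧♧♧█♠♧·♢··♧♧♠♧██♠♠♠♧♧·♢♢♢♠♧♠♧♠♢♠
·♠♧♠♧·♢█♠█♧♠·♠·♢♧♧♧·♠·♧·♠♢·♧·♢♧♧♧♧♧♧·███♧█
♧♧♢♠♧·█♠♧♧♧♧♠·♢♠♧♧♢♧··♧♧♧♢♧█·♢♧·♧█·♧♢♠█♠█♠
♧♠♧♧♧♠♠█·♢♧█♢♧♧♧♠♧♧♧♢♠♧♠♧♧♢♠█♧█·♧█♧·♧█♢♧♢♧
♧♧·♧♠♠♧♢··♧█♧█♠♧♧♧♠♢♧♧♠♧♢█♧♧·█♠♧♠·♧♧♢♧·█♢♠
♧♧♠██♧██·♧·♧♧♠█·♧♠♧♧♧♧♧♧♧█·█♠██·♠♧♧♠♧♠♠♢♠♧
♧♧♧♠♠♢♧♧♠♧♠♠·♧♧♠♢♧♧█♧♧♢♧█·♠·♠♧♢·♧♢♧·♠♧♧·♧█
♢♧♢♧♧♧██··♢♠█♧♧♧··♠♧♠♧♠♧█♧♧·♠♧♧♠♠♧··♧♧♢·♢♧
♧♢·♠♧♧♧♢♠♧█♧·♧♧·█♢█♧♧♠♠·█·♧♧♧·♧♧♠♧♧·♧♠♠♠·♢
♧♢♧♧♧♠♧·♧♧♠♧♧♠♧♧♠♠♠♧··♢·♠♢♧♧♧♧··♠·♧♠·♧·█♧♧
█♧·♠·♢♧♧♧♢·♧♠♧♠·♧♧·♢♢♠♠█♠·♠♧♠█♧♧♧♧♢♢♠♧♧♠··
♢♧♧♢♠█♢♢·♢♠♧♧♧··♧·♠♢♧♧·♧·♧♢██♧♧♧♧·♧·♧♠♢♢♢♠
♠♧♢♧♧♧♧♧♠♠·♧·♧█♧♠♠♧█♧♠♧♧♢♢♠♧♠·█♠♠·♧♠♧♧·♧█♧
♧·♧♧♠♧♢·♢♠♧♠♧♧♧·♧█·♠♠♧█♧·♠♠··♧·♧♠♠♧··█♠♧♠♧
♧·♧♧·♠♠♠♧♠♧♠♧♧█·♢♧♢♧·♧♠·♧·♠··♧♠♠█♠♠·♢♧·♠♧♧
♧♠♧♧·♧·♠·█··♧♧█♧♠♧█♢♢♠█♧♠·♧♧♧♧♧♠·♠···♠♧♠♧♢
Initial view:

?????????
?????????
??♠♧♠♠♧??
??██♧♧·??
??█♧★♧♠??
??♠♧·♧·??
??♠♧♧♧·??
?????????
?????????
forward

?????????
?????????
??♠♠♠♠♠??
??♠♧♠♠♧??
??██★♧·??
??█♧·♧♠??
??♠♧·♧·??
??♠♧♧♧·??
?????????

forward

?????????
?????????
??♠█·♢♧??
??♠♠♠♠♠??
??♠♧★♠♧??
??██♧♧·??
??█♧·♧♠??
??♠♧·♧·??
??♠♧♧♧·??

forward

?????????
?????????
??♧♠·██??
??♠█·♢♧??
??♠♠★♠♠??
??♠♧♠♠♧??
??██♧♧·??
??█♧·♧♠??
??♠♧·♧·??

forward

?????????
?????????
??♧♧··█??
??♧♠·██??
??♠█★♢♧??
??♠♠♠♠♠??
??♠♧♠♠♧??
??██♧♧·??
??█♧·♧♠??

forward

?????????
?????????
??·♠♧♢·??
??♧♧··█??
??♧♠★██??
??♠█·♢♧??
??♠♠♠♠♠??
??♠♧♠♠♧??
??██♧♧·??

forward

?????????
?????????
??█··♧█??
??·♠♧♢·??
??♧♧★·█??
??♧♠·██??
??♠█·♢♧??
??♠♠♠♠♠??
??♠♧♠♠♧??

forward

?????????
?????????
??♧♠♢♧♠??
??█··♧█??
??·♠★♢·??
??♧♧··█??
??♧♠·██??
??♠█·♢♧??
??♠♠♠♠♠??

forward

█████████
?????????
??♧♢♧♧·??
??♧♠♢♧♠??
??█·★♧█??
??·♠♧♢·??
??♧♧··█??
??♧♠·██??
??♠█·♢♧??

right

█████████
?????????
?♧♢♧♧·♧??
?♧♠♢♧♠♧??
?█··★█♧??
?·♠♧♢·♠??
?♧♧··█♠??
?♧♠·██???
?♠█·♢♧???

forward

█████████
█████████
??█♧♠·♧??
?♧♢♧♧·♧??
?♧♠♢★♠♧??
?█··♧█♧??
?·♠♧♢·♠??
?♧♧··█♠??
?♧♠·██???

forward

█████████
█████████
█████████
??█♧♠·♧??
?♧♢♧★·♧??
?♧♠♢♧♠♧??
?█··♧█♧??
?·♠♧♢·♠??
?♧♧··█♠??

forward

█████████
█████████
█████████
█████████
??█♧★·♧??
?♧♢♧♧·♧??
?♧♠♢♧♠♧??
?█··♧█♧??
?·♠♧♢·♠??

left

█████████
█████████
█████████
█████████
??·█★♠·♧?
??♧♢♧♧·♧?
??♧♠♢♧♠♧?
??█··♧█♧?
??·♠♧♢·♠?

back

█████████
█████████
█████████
??·█♧♠·♧?
??♧♢★♧·♧?
??♧♠♢♧♠♧?
??█··♧█♧?
??·♠♧♢·♠?
??♧♧··█♠?

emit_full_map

·█♧♠·♧
♧♢★♧·♧
♧♠♢♧♠♧
█··♧█♧
·♠♧♢·♠
♧♧··█♠
♧♠·██?
♠█·♢♧?
♠♠♠♠♠?
♠♧♠♠♧?
██♧♧·?
█♧·♧♠?
♠♧·♧·?
♠♧♧♧·?

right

█████████
█████████
█████████
?·█♧♠·♧??
?♧♢♧★·♧??
?♧♠♢♧♠♧??
?█··♧█♧??
?·♠♧♢·♠??
?♧♧··█♠??

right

█████████
█████████
█████████
·█♧♠·♧♧?█
♧♢♧♧★♧♧?█
♧♠♢♧♠♧·?█
█··♧█♧♧?█
·♠♧♢·♠??█
♧♧··█♠??█

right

█████████
█████████
█████████
█♧♠·♧♧·██
♢♧♧·★♧♠██
♠♢♧♠♧··██
··♧█♧♧███
♠♧♢·♠??██
♧··█♠??██

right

█████████
█████████
█████████
♧♠·♧♧·███
♧♧·♧★♠███
♢♧♠♧··███
·♧█♧♧████
♧♢·♠??███
··█♠??███

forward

█████████
█████████
█████████
█████████
♧♠·♧★·███
♧♧·♧♧♠███
♢♧♠♧··███
·♧█♧♧████
♧♢·♠??███

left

█████████
█████████
█████████
█████████
█♧♠·★♧·██
♢♧♧·♧♧♠██
♠♢♧♠♧··██
··♧█♧♧███
♠♧♢·♠??██

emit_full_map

·█♧♠·★♧·
♧♢♧♧·♧♧♠
♧♠♢♧♠♧··
█··♧█♧♧█
·♠♧♢·♠??
♧♧··█♠??
♧♠·██???
♠█·♢♧???
♠♠♠♠♠???
♠♧♠♠♧???
██♧♧·???
█♧·♧♠???
♠♧·♧·???
♠♧♧♧·???

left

█████████
█████████
█████████
█████████
·█♧♠★♧♧·█
♧♢♧♧·♧♧♠█
♧♠♢♧♠♧··█
█··♧█♧♧██
·♠♧♢·♠??█

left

█████████
█████████
█████████
█████████
?·█♧★·♧♧·
?♧♢♧♧·♧♧♠
?♧♠♢♧♠♧··
?█··♧█♧♧█
?·♠♧♢·♠??

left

█████████
█████████
█████████
█████████
??·█★♠·♧♧
??♧♢♧♧·♧♧
??♧♠♢♧♠♧·
??█··♧█♧♧
??·♠♧♢·♠?

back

█████████
█████████
█████████
??·█♧♠·♧♧
??♧♢★♧·♧♧
??♧♠♢♧♠♧·
??█··♧█♧♧
??·♠♧♢·♠?
??♧♧··█♠?

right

█████████
█████████
█████████
?·█♧♠·♧♧·
?♧♢♧★·♧♧♠
?♧♠♢♧♠♧··
?█··♧█♧♧█
?·♠♧♢·♠??
?♧♧··█♠??

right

█████████
█████████
█████████
·█♧♠·♧♧·█
♧♢♧♧★♧♧♠█
♧♠♢♧♠♧··█
█··♧█♧♧██
·♠♧♢·♠??█
♧♧··█♠??█

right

█████████
█████████
█████████
█♧♠·♧♧·██
♢♧♧·★♧♠██
♠♢♧♠♧··██
··♧█♧♧███
♠♧♢·♠??██
♧··█♠??██

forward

█████████
█████████
█████████
█████████
█♧♠·★♧·██
♢♧♧·♧♧♠██
♠♢♧♠♧··██
··♧█♧♧███
♠♧♢·♠??██

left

█████████
█████████
█████████
█████████
·█♧♠★♧♧·█
♧♢♧♧·♧♧♠█
♧♠♢♧♠♧··█
█··♧█♧♧██
·♠♧♢·♠??█

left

█████████
█████████
█████████
█████████
?·█♧★·♧♧·
?♧♢♧♧·♧♧♠
?♧♠♢♧♠♧··
?█··♧█♧♧█
?·♠♧♢·♠??

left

█████████
█████████
█████████
█████████
??·█★♠·♧♧
??♧♢♧♧·♧♧
??♧♠♢♧♠♧·
??█··♧█♧♧
??·♠♧♢·♠?


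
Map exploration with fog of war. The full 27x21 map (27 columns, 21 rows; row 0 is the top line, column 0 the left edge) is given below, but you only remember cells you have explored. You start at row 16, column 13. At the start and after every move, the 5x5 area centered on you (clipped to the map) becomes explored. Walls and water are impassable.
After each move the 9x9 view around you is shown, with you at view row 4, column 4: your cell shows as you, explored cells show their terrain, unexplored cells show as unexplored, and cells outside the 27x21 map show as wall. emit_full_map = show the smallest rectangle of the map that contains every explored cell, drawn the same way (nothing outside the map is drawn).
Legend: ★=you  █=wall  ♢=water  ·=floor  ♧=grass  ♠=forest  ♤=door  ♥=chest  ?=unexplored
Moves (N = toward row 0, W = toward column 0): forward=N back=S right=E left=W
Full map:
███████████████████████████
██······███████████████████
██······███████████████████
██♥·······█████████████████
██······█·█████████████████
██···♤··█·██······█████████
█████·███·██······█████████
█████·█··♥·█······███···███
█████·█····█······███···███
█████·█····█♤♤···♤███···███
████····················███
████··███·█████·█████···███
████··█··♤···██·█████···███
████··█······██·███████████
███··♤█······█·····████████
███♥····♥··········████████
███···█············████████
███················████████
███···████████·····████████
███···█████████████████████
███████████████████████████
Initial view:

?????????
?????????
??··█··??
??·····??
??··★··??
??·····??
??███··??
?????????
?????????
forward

?????????
?????????
??··██·??
??··█··??
??··★··??
??·····??
??·····??
??███··??
?????????

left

?????????
?????????
??···██·?
??···█··?
??··★···?
??······?
??······?
???███··?
?????????

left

?????????
?????????
??····██·
??····█··
??··★····
??·······
??·······
????███··
?????????

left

?????????
?????????
??·····██
??·····█·
??♥·★····
??·······
??·······
?????███·
?????????

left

?????????
?????????
??······█
??······█
??·♥★····
??·······
??·······
??????███
?????????

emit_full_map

······██·
······█··
·♥★······
·········
·········
????███··

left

?????????
?????????
??█······
??█······
??··★····
??█······
??·······
???????██
?????????

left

?????????
?????????
??·█·····
??♤█·····
??··★♥···
??·█·····
??·······
????????█
?????????

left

?????????
?????????
??··█····
??·♤█····
??··★·♥··
??··█····
??·······
?????????
?????????

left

?????????
?????????
??█··█···
??··♤█···
??♥·★··♥·
??···█···
??·······
?????????
?????????

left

?????????
?????????
??██··█··
??█··♤█··
??█♥★···♥
??█···█··
??█······
?????????
?????????

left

█????????
█????????
█?███··█·
█?██··♤█·
█?██★····
█?██···█·
█?██·····
█????????
█????????

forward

█????????
█????????
█?███··??
█?███··█·
█?██★·♤█·
█?██♥····
█?██···█·
█?██·····
█????????

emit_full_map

███··??????????
███··█······██·
██★·♤█······█··
██♥····♥·······
██···█·········
██·············
??????????███··

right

?????????
?????????
?███··█??
?███··█··
?██·★♤█··
?██♥····♥
?██···█··
?██······
?????????

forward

?????????
?????????
??██··█??
?███··█??
?███★·█··
?██··♤█··
?██♥····♥
?██···█··
?██······

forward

?????????
?????????
??██···??
??██··█??
?███★·█??
?███··█··
?██··♤█··
?██♥····♥
?██···█··

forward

?????????
?????????
??███·█??
??██···??
??██★·█??
?███··█??
?███··█··
?██··♤█··
?██♥····♥

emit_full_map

?███·█?????????
?██···?????????
?██★·█?????????
███··█?????????
███··█······██·
██··♤█······█··
██♥····♥·······
██···█·········
██·············
??????????███··

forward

?????????
?????????
??███·█??
??███·█??
??██★··??
??██··█??
?███··█??
?███··█··
?██··♤█··

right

?????????
?????????
?███·█·??
?███·█·??
?██·★··??
?██··██??
███··█·??
███··█···
██··♤█···

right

?????????
?????????
███·█··??
███·█··??
██··★··??
██··███??
██··█··??
██··█····
█··♤█····

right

?????????
?????????
██·█···??
██·█···??
█···★··??
█··███·??
█··█··♤??
█··█·····
··♤█·····

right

?????????
?????????
█·█····??
█·█····??
····★··??
··███·█??
··█··♤·??
··█······
·♤█······

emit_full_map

?███·█····?????
?███·█····?????
?██····★··?????
?██··███·█?????
███··█··♤·?????
███··█······██·
██··♤█······█··
██♥····♥·······
██···█·········
██·············
??????????███··

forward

?????????
?????????
??█··♥·??
█·█····??
█·█·★··??
·······??
··███·█??
··█··♤·??
··█······

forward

?????????
?????????
??███·█??
??█··♥·??
█·█·★··??
█·█····??
·······??
··███·█??
··█··♤·??

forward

?????????
?????????
??··█·█??
??███·█??
??█·★♥·??
█·█····??
█·█····??
·······??
··███·█??

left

?????????
?????????
??♤··█·█?
??·███·█?
??·█★·♥·?
██·█····?
██·█····?
█·······?
█··███·█?

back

?????????
??♤··█·█?
??·███·█?
??·█··♥·?
██·█★···?
██·█····?
█·······?
█··███·█?
█··█··♤·?

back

??♤··█·█?
??·███·█?
??·█··♥·?
██·█····?
██·█★···?
█·······?
█··███·█?
█··█··♤·?
█··█·····

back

??·███·█?
??·█··♥·?
██·█····?
██·█····?
█···★···?
█··███·█?
█··█··♤·?
█··█·····
··♤█·····

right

?·███·█??
?·█··♥·??
█·█····??
█·█····??
····★··??
··███·█??
··█··♤·??
··█······
·♤█······

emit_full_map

????♤··█·█?????
????·███·█?????
????·█··♥·?????
?███·█····?????
?███·█····?????
?██····★··?????
?██··███·█?????
███··█··♤·?????
███··█······██·
██··♤█······█··
██♥····♥·······
██···█·········
██·············
??????????███··

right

·███·█???
·█··♥·???
·█····█??
·█····█??
····★··??
·███·██??
·█··♤··??
·█······█
♤█······█

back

·█··♥·???
·█····█??
·█····█??
·······??
·███★██??
·█··♤··??
·█······█
♤█······█
···♥·····

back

·█····█??
·█····█??
·······??
·███·██??
·█··★··??
·█······█
♤█······█
···♥·····
·█·······

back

·█····█??
·······??
·███·██??
·█··♤··??
·█··★···█
♤█······█
···♥·····
·█·······
·········

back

·······??
·███·██??
·█··♤··??
·█······█
♤█··★···█
···♥·····
·█·······
·········
??????███

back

·███·██??
·█··♤··??
·█······█
♤█······█
···♥★····
·█·······
·········
??????███
?????????

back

·█··♤··??
·█······█
♤█······█
···♥·····
·█··★····
·········
??███████
?????????
?????????

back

·█······█
♤█······█
···♥·····
·█·······
····★····
??███████
??█████??
?????????
█████████

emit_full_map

????♤··█·█?????
????·███·█?????
????·█··♥·?????
?███·█····█????
?███·█····█????
?██········????
?██··███·██????
███··█··♤··????
███··█······██·
██··♤█······█··
██♥····♥·······
██···█·········
██······★······
??????███████··
??????█████????

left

··█······
·♤█······
····♥····
··█······
····★····
??███████
??██████?
?????????
█████████

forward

··█··♤··?
··█······
·♤█······
····♥····
··█·★····
·········
??███████
??██████?
?????????

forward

··███·██?
··█··♤··?
··█······
·♤█······
····★····
··█······
·········
??███████
??██████?

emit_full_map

????♤··█·█?????
????·███·█?????
????·█··♥·?????
?███·█····█????
?███·█····█????
?██········????
?██··███·██????
███··█··♤··????
███··█······██·
██··♤█······█··
██♥····★·······
██···█·········
██·············
?????████████··
?????██████????


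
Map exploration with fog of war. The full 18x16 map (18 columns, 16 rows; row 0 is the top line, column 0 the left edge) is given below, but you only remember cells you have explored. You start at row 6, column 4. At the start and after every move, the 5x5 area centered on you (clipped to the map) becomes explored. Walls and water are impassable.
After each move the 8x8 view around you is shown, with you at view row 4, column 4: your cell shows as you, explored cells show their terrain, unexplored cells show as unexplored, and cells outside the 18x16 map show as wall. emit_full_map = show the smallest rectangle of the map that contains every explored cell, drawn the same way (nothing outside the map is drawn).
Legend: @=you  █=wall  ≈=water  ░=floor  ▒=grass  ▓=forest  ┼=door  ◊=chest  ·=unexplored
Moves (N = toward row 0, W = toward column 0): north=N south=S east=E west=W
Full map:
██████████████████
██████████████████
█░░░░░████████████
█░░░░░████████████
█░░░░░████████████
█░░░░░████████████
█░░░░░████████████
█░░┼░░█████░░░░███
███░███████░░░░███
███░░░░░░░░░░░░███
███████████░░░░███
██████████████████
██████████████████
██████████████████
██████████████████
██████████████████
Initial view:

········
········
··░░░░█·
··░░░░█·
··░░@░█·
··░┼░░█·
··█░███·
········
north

········
········
··░░░░█·
··░░░░█·
··░░@░█·
··░░░░█·
··░┼░░█·
··█░███·

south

········
··░░░░█·
··░░░░█·
··░░░░█·
··░░@░█·
··░┼░░█·
··█░███·
········

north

········
········
··░░░░█·
··░░░░█·
··░░@░█·
··░░░░█·
··░┼░░█·
··█░███·

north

········
········
··░░░░█·
··░░░░█·
··░░@░█·
··░░░░█·
··░░░░█·
··░┼░░█·

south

········
··░░░░█·
··░░░░█·
··░░░░█·
··░░@░█·
··░░░░█·
··░┼░░█·
··█░███·

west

█·······
█··░░░░█
█·░░░░░█
█·░░░░░█
█·░░@░░█
█·░░░░░█
█·░░┼░░█
█··█░███

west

██······
██··░░░░
███░░░░░
███░░░░░
███░@░░░
███░░░░░
███░░┼░░
██··█░██

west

███·····
███··░░░
████░░░░
████░░░░
████@░░░
████░░░░
████░░┼░
███··█░█

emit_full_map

··░░░░█
█░░░░░█
█░░░░░█
█@░░░░█
█░░░░░█
█░░┼░░█
··█░███

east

██······
██··░░░░
███░░░░░
███░░░░░
███░@░░░
███░░░░░
███░░┼░░
██··█░██

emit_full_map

··░░░░█
█░░░░░█
█░░░░░█
█░@░░░█
█░░░░░█
█░░┼░░█
··█░███


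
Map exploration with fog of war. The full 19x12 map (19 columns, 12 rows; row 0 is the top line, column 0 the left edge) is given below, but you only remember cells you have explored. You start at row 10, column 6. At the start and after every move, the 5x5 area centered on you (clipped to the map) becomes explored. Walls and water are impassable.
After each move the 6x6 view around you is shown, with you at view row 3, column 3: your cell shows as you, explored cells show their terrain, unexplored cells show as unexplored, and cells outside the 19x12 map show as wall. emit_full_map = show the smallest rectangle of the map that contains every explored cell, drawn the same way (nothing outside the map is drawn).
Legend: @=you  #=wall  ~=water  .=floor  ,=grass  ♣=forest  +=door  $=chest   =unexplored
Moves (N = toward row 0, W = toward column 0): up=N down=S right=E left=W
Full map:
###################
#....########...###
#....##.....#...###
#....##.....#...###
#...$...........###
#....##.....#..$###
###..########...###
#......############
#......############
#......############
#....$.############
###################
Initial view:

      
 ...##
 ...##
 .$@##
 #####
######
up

      
 ...##
 ...##
 ..@##
 .$.##
 #####

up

      
 .####
 ...##
 ..@##
 ...##
 .$.##

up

      
 .##..
 .####
 ..@##
 ...##
 ...##

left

      
 ..##.
 ..###
 ..@.#
 ....#
 ....#

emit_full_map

..##..
..####
..@.##
....##
....##
 .$.##
 #####

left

      
 ...##
 #..##
 ..@..
 .....
 .....

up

      
 ..$..
 ...##
 #.@##
 .....
 .....

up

      
 ...##
 ..$..
 ..@##
 #..##
 .....

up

      
 ...##
 ...##
 ..@..
 ...##
 #..##

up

      
 ...##
 ...##
 ..@##
 ..$..
 ...##

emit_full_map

...##  
...##  
..@##  
..$..  
...##..
#..####
.....##
.....##
.....##
  .$.##
  #####

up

######
 #####
 ...##
 ..@##
 ...##
 ..$..

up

######
######
 #####
 ..@##
 ...##
 ...##

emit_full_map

#####  
..@##  
...##  
...##  
..$..  
...##..
#..####
.....##
.....##
.....##
  .$.##
  #####


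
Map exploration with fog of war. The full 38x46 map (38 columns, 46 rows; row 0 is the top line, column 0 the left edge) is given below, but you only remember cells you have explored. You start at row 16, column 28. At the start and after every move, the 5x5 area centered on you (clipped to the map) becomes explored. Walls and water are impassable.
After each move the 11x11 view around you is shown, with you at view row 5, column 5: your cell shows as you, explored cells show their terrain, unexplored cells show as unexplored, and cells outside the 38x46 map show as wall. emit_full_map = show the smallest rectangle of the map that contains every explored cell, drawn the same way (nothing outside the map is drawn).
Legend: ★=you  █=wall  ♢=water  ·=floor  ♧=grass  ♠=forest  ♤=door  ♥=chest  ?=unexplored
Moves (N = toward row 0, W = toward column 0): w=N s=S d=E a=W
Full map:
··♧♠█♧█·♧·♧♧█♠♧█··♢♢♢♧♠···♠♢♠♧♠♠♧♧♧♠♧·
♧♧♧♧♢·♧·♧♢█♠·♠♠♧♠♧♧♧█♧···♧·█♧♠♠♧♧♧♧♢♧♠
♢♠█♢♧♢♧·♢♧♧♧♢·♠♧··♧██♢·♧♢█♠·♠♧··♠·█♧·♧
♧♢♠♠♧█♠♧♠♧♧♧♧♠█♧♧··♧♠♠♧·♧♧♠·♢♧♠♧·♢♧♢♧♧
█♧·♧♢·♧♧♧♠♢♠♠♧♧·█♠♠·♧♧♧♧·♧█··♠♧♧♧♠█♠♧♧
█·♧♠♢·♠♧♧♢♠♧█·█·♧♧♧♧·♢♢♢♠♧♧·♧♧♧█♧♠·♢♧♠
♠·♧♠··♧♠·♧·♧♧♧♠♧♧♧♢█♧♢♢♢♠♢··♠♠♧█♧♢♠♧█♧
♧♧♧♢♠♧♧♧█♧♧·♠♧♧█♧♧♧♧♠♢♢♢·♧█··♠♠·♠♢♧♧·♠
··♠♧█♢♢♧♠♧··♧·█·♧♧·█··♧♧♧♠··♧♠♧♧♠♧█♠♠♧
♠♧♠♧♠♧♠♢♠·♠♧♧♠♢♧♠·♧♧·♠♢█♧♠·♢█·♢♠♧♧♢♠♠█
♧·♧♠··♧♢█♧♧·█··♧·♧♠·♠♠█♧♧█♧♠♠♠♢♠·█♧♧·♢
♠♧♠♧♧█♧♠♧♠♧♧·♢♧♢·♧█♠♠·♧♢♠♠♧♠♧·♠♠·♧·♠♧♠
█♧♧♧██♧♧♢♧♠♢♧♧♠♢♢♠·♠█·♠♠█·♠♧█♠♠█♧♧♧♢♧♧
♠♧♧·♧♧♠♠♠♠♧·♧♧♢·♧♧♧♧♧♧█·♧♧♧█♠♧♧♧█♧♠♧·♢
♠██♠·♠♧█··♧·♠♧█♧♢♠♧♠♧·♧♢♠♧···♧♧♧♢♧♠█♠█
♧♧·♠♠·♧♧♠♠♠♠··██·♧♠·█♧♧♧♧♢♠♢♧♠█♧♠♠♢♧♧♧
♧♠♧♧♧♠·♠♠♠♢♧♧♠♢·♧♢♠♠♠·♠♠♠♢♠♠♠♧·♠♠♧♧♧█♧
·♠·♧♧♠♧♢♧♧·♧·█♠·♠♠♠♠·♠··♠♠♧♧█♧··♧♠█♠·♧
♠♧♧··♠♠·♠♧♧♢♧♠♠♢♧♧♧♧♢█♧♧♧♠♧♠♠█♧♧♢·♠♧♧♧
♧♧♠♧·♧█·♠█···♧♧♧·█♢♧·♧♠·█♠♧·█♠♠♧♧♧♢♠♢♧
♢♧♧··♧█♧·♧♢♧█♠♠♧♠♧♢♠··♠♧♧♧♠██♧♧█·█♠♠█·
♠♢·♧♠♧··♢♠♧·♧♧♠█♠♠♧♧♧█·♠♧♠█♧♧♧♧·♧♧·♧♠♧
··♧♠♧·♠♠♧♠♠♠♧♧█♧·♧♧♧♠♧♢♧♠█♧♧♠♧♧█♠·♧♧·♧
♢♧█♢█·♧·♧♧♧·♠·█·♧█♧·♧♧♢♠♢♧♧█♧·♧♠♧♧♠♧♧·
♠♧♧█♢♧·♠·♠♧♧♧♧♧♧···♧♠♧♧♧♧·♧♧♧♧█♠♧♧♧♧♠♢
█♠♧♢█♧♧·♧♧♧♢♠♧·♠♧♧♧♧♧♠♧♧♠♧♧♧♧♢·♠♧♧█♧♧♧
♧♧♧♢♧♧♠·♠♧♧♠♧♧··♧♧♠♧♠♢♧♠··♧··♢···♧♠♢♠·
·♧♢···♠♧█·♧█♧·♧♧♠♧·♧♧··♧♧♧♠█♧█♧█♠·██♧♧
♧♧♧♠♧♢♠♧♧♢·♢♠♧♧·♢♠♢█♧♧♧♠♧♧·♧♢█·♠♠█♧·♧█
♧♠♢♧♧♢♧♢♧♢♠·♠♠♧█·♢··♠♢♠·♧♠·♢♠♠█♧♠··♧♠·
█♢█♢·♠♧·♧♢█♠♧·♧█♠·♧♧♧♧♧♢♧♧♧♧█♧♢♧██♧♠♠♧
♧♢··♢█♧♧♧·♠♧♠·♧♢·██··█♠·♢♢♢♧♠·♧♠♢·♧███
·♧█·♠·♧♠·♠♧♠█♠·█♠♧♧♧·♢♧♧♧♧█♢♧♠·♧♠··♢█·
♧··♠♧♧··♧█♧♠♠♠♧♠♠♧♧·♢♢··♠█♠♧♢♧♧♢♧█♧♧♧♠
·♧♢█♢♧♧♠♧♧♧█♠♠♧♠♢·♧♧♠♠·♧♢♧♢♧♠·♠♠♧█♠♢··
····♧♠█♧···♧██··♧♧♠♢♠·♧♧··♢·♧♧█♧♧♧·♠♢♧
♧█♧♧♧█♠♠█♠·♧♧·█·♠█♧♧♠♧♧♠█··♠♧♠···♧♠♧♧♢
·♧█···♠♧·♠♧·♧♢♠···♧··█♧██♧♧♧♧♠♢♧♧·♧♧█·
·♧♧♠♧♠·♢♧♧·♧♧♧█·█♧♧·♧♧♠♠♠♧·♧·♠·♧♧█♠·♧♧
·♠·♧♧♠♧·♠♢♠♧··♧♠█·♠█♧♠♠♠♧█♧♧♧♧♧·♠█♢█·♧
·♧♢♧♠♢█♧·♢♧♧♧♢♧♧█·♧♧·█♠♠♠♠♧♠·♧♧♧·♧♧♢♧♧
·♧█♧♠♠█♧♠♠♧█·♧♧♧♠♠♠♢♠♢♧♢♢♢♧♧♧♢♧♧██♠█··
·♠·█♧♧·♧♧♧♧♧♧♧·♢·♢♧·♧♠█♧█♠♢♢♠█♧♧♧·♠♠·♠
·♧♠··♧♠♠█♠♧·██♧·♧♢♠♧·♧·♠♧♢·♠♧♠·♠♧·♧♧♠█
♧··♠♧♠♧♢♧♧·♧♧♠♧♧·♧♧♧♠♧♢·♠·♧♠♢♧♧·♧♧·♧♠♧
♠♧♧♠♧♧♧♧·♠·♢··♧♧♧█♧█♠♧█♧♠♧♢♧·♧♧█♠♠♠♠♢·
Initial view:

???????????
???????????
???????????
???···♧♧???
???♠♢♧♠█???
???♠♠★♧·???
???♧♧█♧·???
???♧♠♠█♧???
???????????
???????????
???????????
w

???????????
???????????
???????????
???♧█♠♧♧???
???···♧♧???
???♠♢★♠█???
???♠♠♠♧·???
???♧♧█♧·???
???♧♠♠█♧???
???????????
???????????

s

???????????
???????????
???♧█♠♧♧???
???···♧♧???
???♠♢♧♠█???
???♠♠★♧·???
???♧♧█♧·???
???♧♠♠█♧???
???????????
???????????
???????????

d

???????????
???????????
??♧█♠♧♧????
??···♧♧♧???
??♠♢♧♠█♧???
??♠♠♠★·♠???
??♧♧█♧··???
??♧♠♠█♧♧???
???????????
???????????
???????????

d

???????????
???????????
?♧█♠♧♧?????
?···♧♧♧♢???
?♠♢♧♠█♧♠???
?♠♠♠♧★♠♠???
?♧♧█♧··♧???
?♧♠♠█♧♧♢???
???????????
???????????
???????????

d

???????????
???????????
♧█♠♧♧??????
···♧♧♧♢♧???
♠♢♧♠█♧♠♠???
♠♠♠♧·★♠♧???
♧♧█♧··♧♠???
♧♠♠█♧♧♢·???
???????????
???????????
???????????

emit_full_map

♧█♠♧♧???
···♧♧♧♢♧
♠♢♧♠█♧♠♠
♠♠♠♧·★♠♧
♧♧█♧··♧♠
♧♠♠█♧♧♢·

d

???????????
???????????
█♠♧♧???????
··♧♧♧♢♧♠???
♢♧♠█♧♠♠♢???
♠♠♧·♠★♧♧???
♧█♧··♧♠█???
♠♠█♧♧♢·♠???
???????????
???????????
???????????

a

???????????
???????????
♧█♠♧♧??????
···♧♧♧♢♧♠??
♠♢♧♠█♧♠♠♢??
♠♠♠♧·★♠♧♧??
♧♧█♧··♧♠█??
♧♠♠█♧♧♢·♠??
???????????
???????????
???????????

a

???????????
???????????
?♧█♠♧♧?????
?···♧♧♧♢♧♠?
?♠♢♧♠█♧♠♠♢?
?♠♠♠♧★♠♠♧♧?
?♧♧█♧··♧♠█?
?♧♠♠█♧♧♢·♠?
???????????
???????????
???????????

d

???????????
???????????
♧█♠♧♧??????
···♧♧♧♢♧♠??
♠♢♧♠█♧♠♠♢??
♠♠♠♧·★♠♧♧??
♧♧█♧··♧♠█??
♧♠♠█♧♧♢·♠??
???????????
???????????
???????????

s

???????????
♧█♠♧♧??????
···♧♧♧♢♧♠??
♠♢♧♠█♧♠♠♢??
♠♠♠♧·♠♠♧♧??
♧♧█♧·★♧♠█??
♧♠♠█♧♧♢·♠??
???♠♠♧♧♧???
???????????
???????????
???????????

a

???????????
?♧█♠♧♧?????
?···♧♧♧♢♧♠?
?♠♢♧♠█♧♠♠♢?
?♠♠♠♧·♠♠♧♧?
?♧♧█♧★·♧♠█?
?♧♠♠█♧♧♢·♠?
???█♠♠♧♧♧??
???????????
???????????
???????????

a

???????????
??♧█♠♧♧????
??···♧♧♧♢♧♠
??♠♢♧♠█♧♠♠♢
??♠♠♠♧·♠♠♧♧
??♧♧█★··♧♠█
??♧♠♠█♧♧♢·♠
???·█♠♠♧♧♧?
???????????
???????????
???????????

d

???????????
?♧█♠♧♧?????
?···♧♧♧♢♧♠?
?♠♢♧♠█♧♠♠♢?
?♠♠♠♧·♠♠♧♧?
?♧♧█♧★·♧♠█?
?♧♠♠█♧♧♢·♠?
??·█♠♠♧♧♧??
???????????
???????????
???????????

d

???????????
♧█♠♧♧??????
···♧♧♧♢♧♠??
♠♢♧♠█♧♠♠♢??
♠♠♠♧·♠♠♧♧??
♧♧█♧·★♧♠█??
♧♠♠█♧♧♢·♠??
?·█♠♠♧♧♧???
???????????
???????????
???????????

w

???????????
???????????
♧█♠♧♧??????
···♧♧♧♢♧♠??
♠♢♧♠█♧♠♠♢??
♠♠♠♧·★♠♧♧??
♧♧█♧··♧♠█??
♧♠♠█♧♧♢·♠??
?·█♠♠♧♧♧???
???????????
???????????

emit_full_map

♧█♠♧♧????
···♧♧♧♢♧♠
♠♢♧♠█♧♠♠♢
♠♠♠♧·★♠♧♧
♧♧█♧··♧♠█
♧♠♠█♧♧♢·♠
?·█♠♠♧♧♧?

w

???????????
???????????
???????????
♧█♠♧♧♧█♧???
···♧♧♧♢♧♠??
♠♢♧♠█★♠♠♢??
♠♠♠♧·♠♠♧♧??
♧♧█♧··♧♠█??
♧♠♠█♧♧♢·♠??
?·█♠♠♧♧♧???
???????????

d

???????????
???????????
???????????
█♠♧♧♧█♧♠???
··♧♧♧♢♧♠???
♢♧♠█♧★♠♢???
♠♠♧·♠♠♧♧???
♧█♧··♧♠█???
♠♠█♧♧♢·♠???
·█♠♠♧♧♧????
???????????

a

???????????
???????????
???????????
♧█♠♧♧♧█♧♠??
···♧♧♧♢♧♠??
♠♢♧♠█★♠♠♢??
♠♠♠♧·♠♠♧♧??
♧♧█♧··♧♠█??
♧♠♠█♧♧♢·♠??
?·█♠♠♧♧♧???
???????????

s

???????????
???????????
♧█♠♧♧♧█♧♠??
···♧♧♧♢♧♠??
♠♢♧♠█♧♠♠♢??
♠♠♠♧·★♠♧♧??
♧♧█♧··♧♠█??
♧♠♠█♧♧♢·♠??
?·█♠♠♧♧♧???
???????????
???????????

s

???????????
♧█♠♧♧♧█♧♠??
···♧♧♧♢♧♠??
♠♢♧♠█♧♠♠♢??
♠♠♠♧·♠♠♧♧??
♧♧█♧·★♧♠█??
♧♠♠█♧♧♢·♠??
?·█♠♠♧♧♧???
???????????
???????????
???????????

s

♧█♠♧♧♧█♧♠??
···♧♧♧♢♧♠??
♠♢♧♠█♧♠♠♢??
♠♠♠♧·♠♠♧♧??
♧♧█♧··♧♠█??
♧♠♠█♧★♢·♠??
?·█♠♠♧♧♧???
???♧♧█·█???
???????????
???????????
???????????

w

???????????
♧█♠♧♧♧█♧♠??
···♧♧♧♢♧♠??
♠♢♧♠█♧♠♠♢??
♠♠♠♧·♠♠♧♧??
♧♧█♧·★♧♠█??
♧♠♠█♧♧♢·♠??
?·█♠♠♧♧♧???
???♧♧█·█???
???????????
???????????

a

???????????
?♧█♠♧♧♧█♧♠?
?···♧♧♧♢♧♠?
?♠♢♧♠█♧♠♠♢?
?♠♠♠♧·♠♠♧♧?
?♧♧█♧★·♧♠█?
?♧♠♠█♧♧♢·♠?
??·█♠♠♧♧♧??
????♧♧█·█??
???????????
???????????

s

?♧█♠♧♧♧█♧♠?
?···♧♧♧♢♧♠?
?♠♢♧♠█♧♠♠♢?
?♠♠♠♧·♠♠♧♧?
?♧♧█♧··♧♠█?
?♧♠♠█★♧♢·♠?
??·█♠♠♧♧♧??
???█♧♧█·█??
???????????
???????????
???????????

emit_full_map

♧█♠♧♧♧█♧♠
···♧♧♧♢♧♠
♠♢♧♠█♧♠♠♢
♠♠♠♧·♠♠♧♧
♧♧█♧··♧♠█
♧♠♠█★♧♢·♠
?·█♠♠♧♧♧?
??█♧♧█·█?
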